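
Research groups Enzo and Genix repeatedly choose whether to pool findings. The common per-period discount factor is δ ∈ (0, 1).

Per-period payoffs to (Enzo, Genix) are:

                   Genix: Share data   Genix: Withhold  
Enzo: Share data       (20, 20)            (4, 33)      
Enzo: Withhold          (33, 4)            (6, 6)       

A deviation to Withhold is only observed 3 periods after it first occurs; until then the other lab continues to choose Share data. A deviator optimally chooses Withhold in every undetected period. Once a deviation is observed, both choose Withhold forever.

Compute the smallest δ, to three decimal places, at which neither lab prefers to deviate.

0.784

A deviator earns 33 for 3 periods, then 6 forever; cooperating earns 20 forever. Multiplying the IC by (1−δ):
20 ≥ 33(1−δ^3) + 6δ^3, so 27·δ^3 ≥ 13 and δ^3 ≥ 13/27.
δ ≥ (13/27)^(1/3) ≈ 0.784.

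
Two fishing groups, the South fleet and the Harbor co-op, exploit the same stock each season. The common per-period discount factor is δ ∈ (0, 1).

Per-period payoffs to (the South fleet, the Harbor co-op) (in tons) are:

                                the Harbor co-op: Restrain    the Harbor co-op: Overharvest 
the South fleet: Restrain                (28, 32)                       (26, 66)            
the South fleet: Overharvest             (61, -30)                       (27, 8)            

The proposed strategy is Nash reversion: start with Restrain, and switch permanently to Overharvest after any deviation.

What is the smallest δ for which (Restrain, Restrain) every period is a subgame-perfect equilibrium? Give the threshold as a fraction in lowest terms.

the South fleet's threshold: (61−28)/(61−27) = 33/34.
the Harbor co-op's threshold: (66−32)/(66−8) = 17/29.
33/34 > 17/29, so the South fleet binds and δ* = 33/34.

33/34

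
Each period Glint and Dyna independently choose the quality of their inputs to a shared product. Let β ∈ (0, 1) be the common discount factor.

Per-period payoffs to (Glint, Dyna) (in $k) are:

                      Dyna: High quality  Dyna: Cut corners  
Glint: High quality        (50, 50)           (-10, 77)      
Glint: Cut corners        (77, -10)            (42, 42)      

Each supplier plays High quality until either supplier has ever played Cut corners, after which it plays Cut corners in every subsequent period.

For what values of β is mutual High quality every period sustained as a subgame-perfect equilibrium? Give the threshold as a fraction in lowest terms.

Under grim trigger the critical discount factor is (T−C)/(T−P) with T = 77, C = 50, P = 42.
β* = (77−50)/(77−42) = 27/35.

27/35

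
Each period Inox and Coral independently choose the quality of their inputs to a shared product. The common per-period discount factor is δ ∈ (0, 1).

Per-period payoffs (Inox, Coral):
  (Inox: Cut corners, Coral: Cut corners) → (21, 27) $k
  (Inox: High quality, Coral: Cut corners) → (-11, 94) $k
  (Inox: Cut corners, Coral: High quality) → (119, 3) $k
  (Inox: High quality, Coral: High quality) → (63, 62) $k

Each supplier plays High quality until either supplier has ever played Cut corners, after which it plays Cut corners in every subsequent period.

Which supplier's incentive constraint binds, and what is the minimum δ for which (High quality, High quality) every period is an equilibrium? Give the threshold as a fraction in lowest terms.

Inox's threshold: (119−63)/(119−21) = 4/7.
Coral's threshold: (94−62)/(94−27) = 32/67.
4/7 > 32/67, so Inox binds and δ* = 4/7.

Inox; δ ≥ 4/7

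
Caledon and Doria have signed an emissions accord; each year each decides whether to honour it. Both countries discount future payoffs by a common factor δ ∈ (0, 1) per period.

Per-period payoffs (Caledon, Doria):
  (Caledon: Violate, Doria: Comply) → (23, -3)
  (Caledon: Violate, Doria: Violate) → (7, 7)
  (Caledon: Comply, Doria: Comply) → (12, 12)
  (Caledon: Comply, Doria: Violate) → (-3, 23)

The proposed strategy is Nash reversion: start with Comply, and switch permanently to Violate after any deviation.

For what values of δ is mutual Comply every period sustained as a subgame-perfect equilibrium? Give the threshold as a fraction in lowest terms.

11/16

12/(1−δ) ≥ 23 + 7δ/(1−δ)
12 ≥ 23 − 16δ
δ ≥ 11/16.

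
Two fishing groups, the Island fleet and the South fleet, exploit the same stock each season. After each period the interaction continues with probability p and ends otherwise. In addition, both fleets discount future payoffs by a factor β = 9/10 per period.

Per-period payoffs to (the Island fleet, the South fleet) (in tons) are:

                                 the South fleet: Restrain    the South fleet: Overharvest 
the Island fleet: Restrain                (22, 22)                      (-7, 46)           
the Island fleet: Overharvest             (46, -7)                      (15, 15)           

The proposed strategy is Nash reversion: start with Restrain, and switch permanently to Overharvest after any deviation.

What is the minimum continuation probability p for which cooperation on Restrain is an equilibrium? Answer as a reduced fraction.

Expected continuation weight on next period's payoff is β·p = 9/10·p, which plays the role of the discount factor.
Cooperation requires 9/10·p ≥ (46−22)/(46−15) = 24/31, hence p ≥ 80/93.

80/93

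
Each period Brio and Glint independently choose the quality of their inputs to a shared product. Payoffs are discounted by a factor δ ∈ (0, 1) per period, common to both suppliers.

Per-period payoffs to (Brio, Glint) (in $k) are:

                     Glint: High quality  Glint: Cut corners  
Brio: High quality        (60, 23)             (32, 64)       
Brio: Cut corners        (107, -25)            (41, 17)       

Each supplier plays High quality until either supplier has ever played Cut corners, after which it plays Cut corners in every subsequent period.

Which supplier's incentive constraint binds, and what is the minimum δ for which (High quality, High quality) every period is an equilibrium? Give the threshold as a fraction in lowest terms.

For Brio: deviation gain 107−60 = 47, per-period punishment loss 60−41 = 19. IC gives δ ≥ 47/66.
For Glint: gain 41, loss 6 per period, so δ ≥ 41/47.
The tighter constraint is Glint's, so cooperation needs δ ≥ 41/47.

Glint; δ ≥ 41/47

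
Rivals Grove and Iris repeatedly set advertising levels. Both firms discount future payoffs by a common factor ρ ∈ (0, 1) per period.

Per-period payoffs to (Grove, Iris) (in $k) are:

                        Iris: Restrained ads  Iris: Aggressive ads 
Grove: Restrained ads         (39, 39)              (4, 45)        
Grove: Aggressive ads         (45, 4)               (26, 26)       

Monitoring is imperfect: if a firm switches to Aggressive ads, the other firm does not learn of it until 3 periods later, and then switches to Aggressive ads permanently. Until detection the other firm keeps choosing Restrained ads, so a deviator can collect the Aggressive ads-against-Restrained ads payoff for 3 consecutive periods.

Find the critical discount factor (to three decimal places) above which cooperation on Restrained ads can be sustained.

A deviator earns 45 for 3 periods, then 26 forever; cooperating earns 39 forever. Multiplying the IC by (1−ρ):
39 ≥ 45(1−ρ^3) + 26ρ^3, so 19·ρ^3 ≥ 6 and ρ^3 ≥ 6/19.
ρ ≥ (6/19)^(1/3) ≈ 0.681.

0.681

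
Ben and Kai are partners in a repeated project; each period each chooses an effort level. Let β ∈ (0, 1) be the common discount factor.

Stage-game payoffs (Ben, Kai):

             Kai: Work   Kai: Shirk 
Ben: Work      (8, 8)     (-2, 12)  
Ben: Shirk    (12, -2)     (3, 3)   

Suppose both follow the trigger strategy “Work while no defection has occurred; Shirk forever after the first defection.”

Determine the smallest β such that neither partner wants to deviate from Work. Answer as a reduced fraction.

4/9

Cooperation forever yields 8 each period: 8/(1−β).
Deviating yields 12 once, then 3 forever: 12 + 3β/(1−β).
No profitable deviation requires 8/(1−β) ≥ 12 + 3β/(1−β).
Multiplying by (1−β): 8 ≥ 12(1−β) + 3β = 12 − 9β.
So 9β ≥ 4, i.e. β ≥ 4/9.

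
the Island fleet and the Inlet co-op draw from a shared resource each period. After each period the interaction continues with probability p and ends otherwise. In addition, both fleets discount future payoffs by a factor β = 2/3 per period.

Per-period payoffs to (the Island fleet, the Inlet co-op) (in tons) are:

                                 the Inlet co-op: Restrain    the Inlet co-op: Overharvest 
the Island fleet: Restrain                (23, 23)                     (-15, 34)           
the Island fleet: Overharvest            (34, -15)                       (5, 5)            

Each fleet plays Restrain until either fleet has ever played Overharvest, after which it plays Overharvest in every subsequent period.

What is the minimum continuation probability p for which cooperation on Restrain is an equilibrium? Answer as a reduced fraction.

33/58

Expected continuation weight on next period's payoff is β·p = 2/3·p, which plays the role of the discount factor.
Cooperation requires 2/3·p ≥ (34−23)/(34−5) = 11/29, hence p ≥ 33/58.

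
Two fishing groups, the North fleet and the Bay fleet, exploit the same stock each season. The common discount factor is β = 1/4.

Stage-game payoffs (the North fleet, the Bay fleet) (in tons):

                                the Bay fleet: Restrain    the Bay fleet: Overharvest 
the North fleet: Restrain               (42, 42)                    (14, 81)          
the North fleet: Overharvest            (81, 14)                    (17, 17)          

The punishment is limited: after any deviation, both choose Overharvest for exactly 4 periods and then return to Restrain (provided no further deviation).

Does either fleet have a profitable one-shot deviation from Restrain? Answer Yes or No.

Yes

IC: β+…+β^4 ≥ (81−42)/(42−17) = 39/25.
At β = 1/4: partial sum = 0.3320 < 1.5600. Cooperation not sustainable.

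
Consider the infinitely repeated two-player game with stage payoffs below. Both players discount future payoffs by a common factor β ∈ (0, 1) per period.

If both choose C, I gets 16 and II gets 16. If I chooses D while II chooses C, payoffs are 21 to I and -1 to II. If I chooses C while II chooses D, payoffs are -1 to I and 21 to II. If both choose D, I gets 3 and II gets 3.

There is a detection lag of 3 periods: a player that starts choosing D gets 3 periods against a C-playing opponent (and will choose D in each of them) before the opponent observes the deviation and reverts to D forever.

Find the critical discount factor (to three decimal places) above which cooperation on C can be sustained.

The best deviation is to choose D for all 3 undetected periods, earning 21 each, then 3 forever once detected.
Deviation value: 21(1−β^3)/(1−β) + 3β^3/(1−β); cooperation value: 16/(1−β).
IC: 16 ≥ 21(1−β^3) + 3β^3 = 21 − 18β^3.
So β^3 ≥ 5/18, giving β ≥ (5/18)^(1/3) ≈ 0.652.

0.652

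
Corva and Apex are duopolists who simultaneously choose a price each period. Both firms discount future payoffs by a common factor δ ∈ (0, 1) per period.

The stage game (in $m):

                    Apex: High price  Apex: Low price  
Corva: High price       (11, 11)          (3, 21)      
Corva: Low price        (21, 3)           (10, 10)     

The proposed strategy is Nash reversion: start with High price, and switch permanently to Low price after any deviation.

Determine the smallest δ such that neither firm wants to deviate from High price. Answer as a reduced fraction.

Cooperation forever yields 11 each period: 11/(1−δ).
Deviating yields 21 once, then 10 forever: 21 + 10δ/(1−δ).
No profitable deviation requires 11/(1−δ) ≥ 21 + 10δ/(1−δ).
Multiplying by (1−δ): 11 ≥ 21(1−δ) + 10δ = 21 − 11δ.
So 11δ ≥ 10, i.e. δ ≥ 10/11.

10/11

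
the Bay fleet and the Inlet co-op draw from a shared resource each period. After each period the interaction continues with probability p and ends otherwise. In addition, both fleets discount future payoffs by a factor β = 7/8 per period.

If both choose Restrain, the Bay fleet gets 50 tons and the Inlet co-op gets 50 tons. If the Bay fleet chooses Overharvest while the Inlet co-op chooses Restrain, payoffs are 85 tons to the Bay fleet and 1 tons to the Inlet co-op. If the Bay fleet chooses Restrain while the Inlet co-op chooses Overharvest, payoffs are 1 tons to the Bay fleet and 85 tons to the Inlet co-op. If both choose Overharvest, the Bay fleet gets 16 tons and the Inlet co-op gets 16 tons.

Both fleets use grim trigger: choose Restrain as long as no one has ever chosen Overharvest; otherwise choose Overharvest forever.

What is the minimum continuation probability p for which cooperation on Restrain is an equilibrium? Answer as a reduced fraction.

40/69

Expected continuation weight on next period's payoff is β·p = 7/8·p, which plays the role of the discount factor.
Cooperation requires 7/8·p ≥ (85−50)/(85−16) = 35/69, hence p ≥ 40/69.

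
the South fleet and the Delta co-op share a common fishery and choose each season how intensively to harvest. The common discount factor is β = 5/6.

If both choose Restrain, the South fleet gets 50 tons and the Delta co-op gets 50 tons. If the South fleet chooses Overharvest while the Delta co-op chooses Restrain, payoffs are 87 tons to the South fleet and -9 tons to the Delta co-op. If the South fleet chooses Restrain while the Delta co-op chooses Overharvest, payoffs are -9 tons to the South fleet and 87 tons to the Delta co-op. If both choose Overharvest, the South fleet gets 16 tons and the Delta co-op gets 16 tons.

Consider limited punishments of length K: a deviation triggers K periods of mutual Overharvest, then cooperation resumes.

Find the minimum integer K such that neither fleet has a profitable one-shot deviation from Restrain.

2

No profitable deviation requires (50−16)(β+…+β^K) ≥ 87−50, i.e. β+…+β^K ≥ 37/34 ≈ 1.0882.
With β = 5/6, the partial sums are K=1: 0.8333, K=2: 1.5278.
K = 2 is the first length at which the sum reaches 1.0882.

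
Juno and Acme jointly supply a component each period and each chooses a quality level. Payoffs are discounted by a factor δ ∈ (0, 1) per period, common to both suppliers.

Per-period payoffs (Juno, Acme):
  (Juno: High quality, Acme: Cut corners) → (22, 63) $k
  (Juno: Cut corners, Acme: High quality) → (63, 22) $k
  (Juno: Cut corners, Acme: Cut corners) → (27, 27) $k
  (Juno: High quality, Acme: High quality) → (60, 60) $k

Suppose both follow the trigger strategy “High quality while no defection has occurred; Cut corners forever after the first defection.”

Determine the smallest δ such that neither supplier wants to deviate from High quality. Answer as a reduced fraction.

Cooperation forever yields 60 each period: 60/(1−δ).
Deviating yields 63 once, then 27 forever: 63 + 27δ/(1−δ).
No profitable deviation requires 60/(1−δ) ≥ 63 + 27δ/(1−δ).
Multiplying by (1−δ): 60 ≥ 63(1−δ) + 27δ = 63 − 36δ.
So 36δ ≥ 3, i.e. δ ≥ 3/36 = 1/12.

1/12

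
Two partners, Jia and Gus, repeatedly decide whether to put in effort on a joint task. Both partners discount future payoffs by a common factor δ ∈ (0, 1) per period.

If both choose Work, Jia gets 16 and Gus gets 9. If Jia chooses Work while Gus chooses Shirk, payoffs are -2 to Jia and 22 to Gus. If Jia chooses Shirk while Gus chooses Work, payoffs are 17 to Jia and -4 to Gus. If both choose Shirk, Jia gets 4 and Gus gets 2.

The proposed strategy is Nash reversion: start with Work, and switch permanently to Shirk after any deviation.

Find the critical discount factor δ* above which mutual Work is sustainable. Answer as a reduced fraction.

Jia: cooperation gives 16 each period; deviation gives 17 once then 4 forever.
  16/(1−δ) ≥ 17 + 4δ/(1−δ) ⇒ δ ≥ 1/13.
Gus: cooperation gives 9 each period; deviation gives 22 once then 2 forever.
  δ ≥ 13/20.
Both must hold, so the binding constraint is Gus's: δ ≥ 13/20.

13/20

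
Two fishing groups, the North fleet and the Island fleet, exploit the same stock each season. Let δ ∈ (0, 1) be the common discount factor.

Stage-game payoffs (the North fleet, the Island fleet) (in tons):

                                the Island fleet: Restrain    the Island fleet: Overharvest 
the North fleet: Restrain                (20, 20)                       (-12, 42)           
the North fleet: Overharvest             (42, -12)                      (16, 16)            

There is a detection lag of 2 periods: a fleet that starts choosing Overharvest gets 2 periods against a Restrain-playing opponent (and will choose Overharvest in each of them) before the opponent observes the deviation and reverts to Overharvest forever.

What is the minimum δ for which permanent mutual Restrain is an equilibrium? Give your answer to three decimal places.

0.920

The best deviation is to choose Overharvest for all 2 undetected periods, earning 42 each, then 16 forever once detected.
Deviation value: 42(1−δ^2)/(1−δ) + 16δ^2/(1−δ); cooperation value: 20/(1−δ).
IC: 20 ≥ 42(1−δ^2) + 16δ^2 = 42 − 26δ^2.
So δ^2 ≥ 22/26 = 11/13, giving δ ≥ (11/13)^(1/2) ≈ 0.920.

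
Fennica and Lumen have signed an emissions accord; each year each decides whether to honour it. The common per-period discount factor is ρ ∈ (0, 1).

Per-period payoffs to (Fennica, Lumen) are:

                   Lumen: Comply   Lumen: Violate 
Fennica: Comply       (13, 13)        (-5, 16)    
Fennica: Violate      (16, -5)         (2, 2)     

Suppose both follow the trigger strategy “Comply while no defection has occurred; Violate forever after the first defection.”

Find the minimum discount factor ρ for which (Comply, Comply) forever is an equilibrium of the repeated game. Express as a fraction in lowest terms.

One-period gain from deviating is 16 − 13 = 3. The loss is 13 − 2 = 11 in every subsequent period, with present value 11·ρ/(1−ρ).
Deviation is unprofitable when 11·ρ/(1−ρ) ≥ 3, i.e. ρ/(1−ρ) ≥ 3/11.
Equivalently ρ ≥ 3/(3+11) = 3/14.

3/14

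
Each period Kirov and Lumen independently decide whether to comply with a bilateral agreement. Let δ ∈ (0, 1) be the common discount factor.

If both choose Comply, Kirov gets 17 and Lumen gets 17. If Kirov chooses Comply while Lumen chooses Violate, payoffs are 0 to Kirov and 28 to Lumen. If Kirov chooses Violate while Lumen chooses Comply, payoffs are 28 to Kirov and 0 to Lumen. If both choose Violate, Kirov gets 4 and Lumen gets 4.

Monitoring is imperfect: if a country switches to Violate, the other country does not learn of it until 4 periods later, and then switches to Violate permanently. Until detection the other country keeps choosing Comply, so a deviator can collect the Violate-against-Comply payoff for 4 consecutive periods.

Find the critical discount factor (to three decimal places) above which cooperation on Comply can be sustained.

A deviator earns 28 for 4 periods, then 4 forever; cooperating earns 17 forever. Multiplying the IC by (1−δ):
17 ≥ 28(1−δ^4) + 4δ^4, so 24·δ^4 ≥ 11 and δ^4 ≥ 11/24.
δ ≥ (11/24)^(1/4) ≈ 0.823.

0.823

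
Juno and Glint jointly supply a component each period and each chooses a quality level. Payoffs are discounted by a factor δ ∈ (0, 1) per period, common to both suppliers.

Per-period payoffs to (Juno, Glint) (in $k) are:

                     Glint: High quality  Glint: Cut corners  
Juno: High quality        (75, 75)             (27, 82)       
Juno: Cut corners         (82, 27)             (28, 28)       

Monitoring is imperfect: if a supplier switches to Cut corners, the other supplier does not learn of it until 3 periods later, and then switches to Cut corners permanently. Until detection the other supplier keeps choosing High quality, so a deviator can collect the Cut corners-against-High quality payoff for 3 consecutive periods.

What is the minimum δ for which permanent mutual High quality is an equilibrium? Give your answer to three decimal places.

The best deviation is to choose Cut corners for all 3 undetected periods, earning 82 each, then 28 forever once detected.
Deviation value: 82(1−δ^3)/(1−δ) + 28δ^3/(1−δ); cooperation value: 75/(1−δ).
IC: 75 ≥ 82(1−δ^3) + 28δ^3 = 82 − 54δ^3.
So δ^3 ≥ 7/54, giving δ ≥ (7/54)^(1/3) ≈ 0.506.

0.506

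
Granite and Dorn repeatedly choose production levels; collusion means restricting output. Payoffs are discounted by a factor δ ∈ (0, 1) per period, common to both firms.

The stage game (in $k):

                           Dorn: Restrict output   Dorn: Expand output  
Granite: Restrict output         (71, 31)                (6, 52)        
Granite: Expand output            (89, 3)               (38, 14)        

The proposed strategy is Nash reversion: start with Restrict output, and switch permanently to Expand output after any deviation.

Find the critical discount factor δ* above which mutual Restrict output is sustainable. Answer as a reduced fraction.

Granite's threshold: (89−71)/(89−38) = 6/17.
Dorn's threshold: (52−31)/(52−14) = 21/38.
6/17 < 21/38, so Dorn binds and δ* = 21/38.

21/38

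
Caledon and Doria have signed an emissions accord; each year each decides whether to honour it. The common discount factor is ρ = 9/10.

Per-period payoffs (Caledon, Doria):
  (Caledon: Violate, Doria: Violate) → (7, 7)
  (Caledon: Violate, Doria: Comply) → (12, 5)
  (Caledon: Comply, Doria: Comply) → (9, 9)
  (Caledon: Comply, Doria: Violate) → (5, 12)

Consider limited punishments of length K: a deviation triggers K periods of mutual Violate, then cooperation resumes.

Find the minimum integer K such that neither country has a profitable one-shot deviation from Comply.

IC: ρ(1−ρ^K)/(1−ρ) ≥ (12−9)/(9−7) = 3/2.
With ρ = 9/10: need 1 − ρ^K ≥ 3/2·(1−9/10)/(9/10), i.e. ρ^K ≤ 0.8333.
Since (9/10)^1 = 0.9000 and (9/10)^2 = 0.8100, the smallest such K is 2.

2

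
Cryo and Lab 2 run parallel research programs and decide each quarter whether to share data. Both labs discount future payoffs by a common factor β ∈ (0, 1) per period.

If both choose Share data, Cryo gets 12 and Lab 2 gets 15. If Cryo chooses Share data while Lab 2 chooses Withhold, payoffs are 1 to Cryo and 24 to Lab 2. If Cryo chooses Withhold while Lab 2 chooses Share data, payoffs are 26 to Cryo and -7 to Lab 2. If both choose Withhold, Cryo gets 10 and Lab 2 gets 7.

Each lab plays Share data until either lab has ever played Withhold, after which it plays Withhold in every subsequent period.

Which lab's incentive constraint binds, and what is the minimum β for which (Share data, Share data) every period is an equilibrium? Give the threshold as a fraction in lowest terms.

Cryo; β ≥ 7/8

Cryo: cooperation gives 12 each period; deviation gives 26 once then 10 forever.
  12/(1−β) ≥ 26 + 10β/(1−β) ⇒ β ≥ 14/16 = 7/8.
Lab 2: cooperation gives 15 each period; deviation gives 24 once then 7 forever.
  β ≥ 9/17.
Both must hold, so the binding constraint is Cryo's: β ≥ 7/8.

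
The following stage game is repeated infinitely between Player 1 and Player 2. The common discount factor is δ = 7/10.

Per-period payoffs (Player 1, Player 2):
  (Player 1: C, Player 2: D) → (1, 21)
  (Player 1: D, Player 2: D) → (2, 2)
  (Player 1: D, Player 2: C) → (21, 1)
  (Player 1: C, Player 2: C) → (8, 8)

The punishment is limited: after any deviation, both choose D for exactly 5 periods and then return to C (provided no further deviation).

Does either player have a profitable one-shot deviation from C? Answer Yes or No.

IC: δ+…+δ^5 ≥ (21−8)/(8−2) = 13/6.
At δ = 7/10: partial sum = 1.9412 < 2.1667. Cooperation not sustainable.

Yes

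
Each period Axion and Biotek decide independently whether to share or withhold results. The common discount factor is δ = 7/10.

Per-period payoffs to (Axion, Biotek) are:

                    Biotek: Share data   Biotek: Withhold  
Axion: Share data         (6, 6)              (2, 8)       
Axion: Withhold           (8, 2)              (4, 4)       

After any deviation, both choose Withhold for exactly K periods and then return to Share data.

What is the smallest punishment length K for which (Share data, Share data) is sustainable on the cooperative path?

2

IC: δ(1−δ^K)/(1−δ) ≥ (8−6)/(6−4) = 1.
With δ = 7/10: need 1 − δ^K ≥ 1·(1−7/10)/(7/10), i.e. δ^K ≤ 0.5714.
Since (7/10)^1 = 0.7000 and (7/10)^2 = 0.4900, the smallest such K is 2.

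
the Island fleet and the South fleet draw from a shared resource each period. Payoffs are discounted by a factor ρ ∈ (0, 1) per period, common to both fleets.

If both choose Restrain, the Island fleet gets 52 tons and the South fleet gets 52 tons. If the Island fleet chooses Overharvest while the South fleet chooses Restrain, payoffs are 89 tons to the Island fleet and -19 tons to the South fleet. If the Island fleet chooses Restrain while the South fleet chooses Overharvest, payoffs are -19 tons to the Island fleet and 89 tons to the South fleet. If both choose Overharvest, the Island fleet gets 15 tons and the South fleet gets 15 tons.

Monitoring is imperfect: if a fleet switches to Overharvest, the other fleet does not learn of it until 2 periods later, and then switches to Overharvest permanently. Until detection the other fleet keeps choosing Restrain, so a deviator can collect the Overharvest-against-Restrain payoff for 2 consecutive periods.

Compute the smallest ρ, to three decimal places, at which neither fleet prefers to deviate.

A deviator earns 89 for 2 periods, then 15 forever; cooperating earns 52 forever. Multiplying the IC by (1−ρ):
52 ≥ 89(1−ρ^2) + 15ρ^2, so 74·ρ^2 ≥ 37 and ρ^2 ≥ 1/2.
ρ ≥ (1/2)^(1/2) ≈ 0.707.

0.707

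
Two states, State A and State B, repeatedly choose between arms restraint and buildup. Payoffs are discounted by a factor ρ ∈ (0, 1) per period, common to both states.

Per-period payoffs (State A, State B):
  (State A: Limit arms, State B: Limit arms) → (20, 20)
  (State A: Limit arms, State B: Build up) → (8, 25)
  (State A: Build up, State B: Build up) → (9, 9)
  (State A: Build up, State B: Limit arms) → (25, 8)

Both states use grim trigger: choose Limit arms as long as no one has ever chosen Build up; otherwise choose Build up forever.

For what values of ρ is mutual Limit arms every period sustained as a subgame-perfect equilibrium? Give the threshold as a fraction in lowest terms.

Under grim trigger the critical discount factor is (T−C)/(T−P) with T = 25, C = 20, P = 9.
ρ* = (25−20)/(25−9) = 5/16.

5/16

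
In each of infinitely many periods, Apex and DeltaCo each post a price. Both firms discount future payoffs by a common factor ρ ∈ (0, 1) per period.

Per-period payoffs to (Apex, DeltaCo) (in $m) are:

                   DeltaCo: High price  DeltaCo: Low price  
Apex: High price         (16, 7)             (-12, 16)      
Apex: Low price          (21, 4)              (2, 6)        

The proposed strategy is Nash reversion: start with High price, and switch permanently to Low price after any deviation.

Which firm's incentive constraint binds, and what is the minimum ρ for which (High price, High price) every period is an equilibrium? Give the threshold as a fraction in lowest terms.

For Apex: deviation gain 21−16 = 5, per-period punishment loss 16−2 = 14. IC gives ρ ≥ 5/19.
For DeltaCo: gain 9, loss 1 per period, so ρ ≥ 9/10.
The tighter constraint is DeltaCo's, so cooperation needs ρ ≥ 9/10.

DeltaCo; ρ ≥ 9/10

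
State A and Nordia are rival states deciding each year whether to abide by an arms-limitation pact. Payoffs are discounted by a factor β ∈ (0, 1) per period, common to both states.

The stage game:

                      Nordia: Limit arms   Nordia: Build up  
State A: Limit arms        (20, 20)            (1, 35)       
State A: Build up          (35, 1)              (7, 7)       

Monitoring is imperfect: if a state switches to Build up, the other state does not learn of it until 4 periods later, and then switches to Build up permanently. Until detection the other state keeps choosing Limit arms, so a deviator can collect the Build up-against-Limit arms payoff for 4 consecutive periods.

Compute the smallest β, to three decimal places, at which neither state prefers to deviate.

A deviator earns 35 for 4 periods, then 7 forever; cooperating earns 20 forever. Multiplying the IC by (1−β):
20 ≥ 35(1−β^4) + 7β^4, so 28·β^4 ≥ 15 and β^4 ≥ 15/28.
β ≥ (15/28)^(1/4) ≈ 0.856.

0.856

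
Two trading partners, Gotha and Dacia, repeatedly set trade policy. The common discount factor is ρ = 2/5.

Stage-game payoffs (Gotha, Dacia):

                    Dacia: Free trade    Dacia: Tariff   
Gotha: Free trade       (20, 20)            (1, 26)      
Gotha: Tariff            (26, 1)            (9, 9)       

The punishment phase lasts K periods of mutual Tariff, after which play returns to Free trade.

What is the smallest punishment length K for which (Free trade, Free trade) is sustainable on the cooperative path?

2

No profitable deviation requires (20−9)(ρ+…+ρ^K) ≥ 26−20, i.e. ρ+…+ρ^K ≥ 6/11 ≈ 0.5455.
With ρ = 2/5, the partial sums are K=1: 0.4000, K=2: 0.5600.
K = 2 is the first length at which the sum reaches 0.5455.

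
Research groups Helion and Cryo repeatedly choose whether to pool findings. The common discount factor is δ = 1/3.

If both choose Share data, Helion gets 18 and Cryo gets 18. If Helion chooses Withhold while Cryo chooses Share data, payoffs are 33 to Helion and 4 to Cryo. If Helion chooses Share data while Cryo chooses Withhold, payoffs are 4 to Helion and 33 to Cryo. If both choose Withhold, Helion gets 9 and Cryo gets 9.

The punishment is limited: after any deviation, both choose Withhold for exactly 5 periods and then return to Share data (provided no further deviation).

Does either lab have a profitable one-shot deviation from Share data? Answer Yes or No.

A one-shot deviation gives 33 now, then 9 for 5 periods, then back to 18.
Gain from deviating: (33−18) today; loss: (18−9) in each of the next 5 periods.
No-deviation condition: (18−9)(δ+…+δ^5) ≥ 33−18, i.e. δ+…+δ^5 ≥ 5/3.
At δ = 1/3: δ+…+δ^5 = 0.4979 < 1.6667.
So cooperation is not sustainable.

Yes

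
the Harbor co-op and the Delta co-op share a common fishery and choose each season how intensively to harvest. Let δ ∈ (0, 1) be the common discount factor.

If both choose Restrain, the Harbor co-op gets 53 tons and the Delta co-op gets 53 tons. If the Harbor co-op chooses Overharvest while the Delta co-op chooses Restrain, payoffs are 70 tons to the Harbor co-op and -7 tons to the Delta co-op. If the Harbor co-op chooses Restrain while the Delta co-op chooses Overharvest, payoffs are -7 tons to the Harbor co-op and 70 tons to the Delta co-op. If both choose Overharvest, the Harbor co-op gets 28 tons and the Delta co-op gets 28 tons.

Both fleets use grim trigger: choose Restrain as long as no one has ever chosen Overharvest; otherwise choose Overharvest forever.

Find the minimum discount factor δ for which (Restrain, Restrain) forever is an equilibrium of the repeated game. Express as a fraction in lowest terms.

17/42

Cooperation forever yields 53 each period: 53/(1−δ).
Deviating yields 70 once, then 28 forever: 70 + 28δ/(1−δ).
No profitable deviation requires 53/(1−δ) ≥ 70 + 28δ/(1−δ).
Multiplying by (1−δ): 53 ≥ 70(1−δ) + 28δ = 70 − 42δ.
So 42δ ≥ 17, i.e. δ ≥ 17/42.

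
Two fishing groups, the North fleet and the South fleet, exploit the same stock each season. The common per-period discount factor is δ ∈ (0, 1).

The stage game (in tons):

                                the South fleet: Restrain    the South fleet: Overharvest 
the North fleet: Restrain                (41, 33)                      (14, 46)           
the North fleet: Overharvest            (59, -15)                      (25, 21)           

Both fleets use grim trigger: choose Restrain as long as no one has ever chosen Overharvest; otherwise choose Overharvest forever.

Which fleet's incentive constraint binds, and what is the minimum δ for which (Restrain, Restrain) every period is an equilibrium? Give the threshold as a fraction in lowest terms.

the North fleet: cooperation gives 41 each period; deviation gives 59 once then 25 forever.
  41/(1−δ) ≥ 59 + 25δ/(1−δ) ⇒ δ ≥ 18/34 = 9/17.
the South fleet: cooperation gives 33 each period; deviation gives 46 once then 21 forever.
  δ ≥ 13/25.
Both must hold, so the binding constraint is the North fleet's: δ ≥ 9/17.

the North fleet; δ ≥ 9/17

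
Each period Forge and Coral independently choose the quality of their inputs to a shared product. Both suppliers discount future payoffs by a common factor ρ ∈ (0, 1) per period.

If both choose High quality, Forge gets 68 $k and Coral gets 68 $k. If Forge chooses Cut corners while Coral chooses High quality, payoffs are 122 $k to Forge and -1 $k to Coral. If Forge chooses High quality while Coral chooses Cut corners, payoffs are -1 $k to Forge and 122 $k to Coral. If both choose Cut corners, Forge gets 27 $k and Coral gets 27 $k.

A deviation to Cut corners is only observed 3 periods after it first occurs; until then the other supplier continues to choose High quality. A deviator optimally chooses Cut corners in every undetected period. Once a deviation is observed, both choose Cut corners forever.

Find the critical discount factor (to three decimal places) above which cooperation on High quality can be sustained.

0.828

Deviating for the 3 undetected periods gains 122−68 = 54 per period over cooperation, then loses 68−27 = 41 per period forever once punishment starts.
Gain: 54(1 + ρ + … + ρ^2); loss: 41·ρ^3/(1−ρ).
No profitable deviation ⇔ 54(1−ρ^3) ≤ 41·ρ^3, i.e. ρ^3 ≥ 54/(54+41) = 54/95.
Hence ρ ≥ (54/95)^(1/3) ≈ 0.828.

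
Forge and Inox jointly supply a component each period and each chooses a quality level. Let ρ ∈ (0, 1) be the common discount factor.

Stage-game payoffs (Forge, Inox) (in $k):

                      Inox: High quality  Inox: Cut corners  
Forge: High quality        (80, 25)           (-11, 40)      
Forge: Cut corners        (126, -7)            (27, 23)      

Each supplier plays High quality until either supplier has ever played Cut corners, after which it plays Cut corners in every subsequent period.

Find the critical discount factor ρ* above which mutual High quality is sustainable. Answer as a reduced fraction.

15/17

Forge's threshold: (126−80)/(126−27) = 46/99.
Inox's threshold: (40−25)/(40−23) = 15/17.
46/99 < 15/17, so Inox binds and ρ* = 15/17.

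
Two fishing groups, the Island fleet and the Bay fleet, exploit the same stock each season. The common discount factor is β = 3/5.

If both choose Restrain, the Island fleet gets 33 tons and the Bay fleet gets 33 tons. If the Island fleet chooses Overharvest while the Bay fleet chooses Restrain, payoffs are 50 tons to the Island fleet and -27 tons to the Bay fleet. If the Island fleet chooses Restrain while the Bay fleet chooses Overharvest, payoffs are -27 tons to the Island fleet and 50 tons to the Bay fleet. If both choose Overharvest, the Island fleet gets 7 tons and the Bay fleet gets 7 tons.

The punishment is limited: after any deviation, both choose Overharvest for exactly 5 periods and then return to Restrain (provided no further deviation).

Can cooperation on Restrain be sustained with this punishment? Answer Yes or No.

Yes

IC: β+…+β^5 ≥ (50−33)/(33−7) = 17/26.
At β = 3/5: partial sum = 1.3834 ≥ 0.6538. Cooperation sustainable.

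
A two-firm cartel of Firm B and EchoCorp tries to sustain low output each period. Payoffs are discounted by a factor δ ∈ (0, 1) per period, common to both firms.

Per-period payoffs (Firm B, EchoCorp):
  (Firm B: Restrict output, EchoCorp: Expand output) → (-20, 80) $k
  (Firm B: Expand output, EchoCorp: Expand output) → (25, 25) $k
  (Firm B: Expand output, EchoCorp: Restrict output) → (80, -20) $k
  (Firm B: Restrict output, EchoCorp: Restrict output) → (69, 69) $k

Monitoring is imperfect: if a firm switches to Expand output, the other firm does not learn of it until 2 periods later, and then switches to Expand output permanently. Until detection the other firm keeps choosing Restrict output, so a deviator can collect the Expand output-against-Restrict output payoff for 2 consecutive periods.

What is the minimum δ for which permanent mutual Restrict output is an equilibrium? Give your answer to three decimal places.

0.447

The best deviation is to choose Expand output for all 2 undetected periods, earning 80 each, then 25 forever once detected.
Deviation value: 80(1−δ^2)/(1−δ) + 25δ^2/(1−δ); cooperation value: 69/(1−δ).
IC: 69 ≥ 80(1−δ^2) + 25δ^2 = 80 − 55δ^2.
So δ^2 ≥ 11/55 = 1/5, giving δ ≥ (1/5)^(1/2) ≈ 0.447.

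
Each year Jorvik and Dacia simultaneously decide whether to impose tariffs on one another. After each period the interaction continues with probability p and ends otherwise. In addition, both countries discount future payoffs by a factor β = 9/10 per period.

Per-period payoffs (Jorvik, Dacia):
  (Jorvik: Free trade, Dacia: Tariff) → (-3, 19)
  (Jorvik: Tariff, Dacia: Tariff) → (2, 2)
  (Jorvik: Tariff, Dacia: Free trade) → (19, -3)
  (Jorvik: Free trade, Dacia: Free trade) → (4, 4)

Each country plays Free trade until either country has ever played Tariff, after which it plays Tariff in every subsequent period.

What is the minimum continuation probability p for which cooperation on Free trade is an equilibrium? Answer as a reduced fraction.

50/51

With continuation probability p and discount β, the effective per-period discount factor is βp.
Grim-trigger IC: βp ≥ (19−4)/(19−2) = 15/17.
So p ≥ (15/17)/(9/10) = 50/51.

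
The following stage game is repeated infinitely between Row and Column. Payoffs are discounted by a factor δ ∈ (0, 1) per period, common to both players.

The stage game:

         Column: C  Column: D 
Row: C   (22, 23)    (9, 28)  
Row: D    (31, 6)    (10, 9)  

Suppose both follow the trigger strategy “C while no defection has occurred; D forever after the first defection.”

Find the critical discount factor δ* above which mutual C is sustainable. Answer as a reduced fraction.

Row: cooperation gives 22 each period; deviation gives 31 once then 10 forever.
  22/(1−δ) ≥ 31 + 10δ/(1−δ) ⇒ δ ≥ 9/21 = 3/7.
Column: cooperation gives 23 each period; deviation gives 28 once then 9 forever.
  δ ≥ 5/19.
Both must hold, so the binding constraint is Row's: δ ≥ 3/7.

3/7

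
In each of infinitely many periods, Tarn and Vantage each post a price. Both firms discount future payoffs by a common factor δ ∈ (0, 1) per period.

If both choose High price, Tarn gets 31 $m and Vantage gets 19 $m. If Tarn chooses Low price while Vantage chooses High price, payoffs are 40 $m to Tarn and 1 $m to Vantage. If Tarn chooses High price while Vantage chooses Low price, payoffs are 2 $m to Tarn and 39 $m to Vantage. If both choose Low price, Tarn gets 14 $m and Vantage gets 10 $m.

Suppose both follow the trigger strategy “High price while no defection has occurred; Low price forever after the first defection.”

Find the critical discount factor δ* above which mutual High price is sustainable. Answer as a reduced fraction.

20/29

For Tarn: deviation gain 40−31 = 9, per-period punishment loss 31−14 = 17. IC gives δ ≥ 9/26.
For Vantage: gain 20, loss 9 per period, so δ ≥ 20/29.
The tighter constraint is Vantage's, so cooperation needs δ ≥ 20/29.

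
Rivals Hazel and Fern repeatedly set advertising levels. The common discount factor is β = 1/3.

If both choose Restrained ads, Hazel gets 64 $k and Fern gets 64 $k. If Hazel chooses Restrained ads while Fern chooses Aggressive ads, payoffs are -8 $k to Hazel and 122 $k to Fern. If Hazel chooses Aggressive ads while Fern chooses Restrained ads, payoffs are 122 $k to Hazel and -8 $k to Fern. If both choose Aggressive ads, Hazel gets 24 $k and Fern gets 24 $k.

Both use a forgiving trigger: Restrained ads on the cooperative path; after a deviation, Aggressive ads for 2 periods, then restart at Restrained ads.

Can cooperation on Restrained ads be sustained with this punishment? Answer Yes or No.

IC: β+…+β^2 ≥ (122−64)/(64−24) = 29/20.
At β = 1/3: partial sum = 0.4444 < 1.4500. Cooperation not sustainable.

No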